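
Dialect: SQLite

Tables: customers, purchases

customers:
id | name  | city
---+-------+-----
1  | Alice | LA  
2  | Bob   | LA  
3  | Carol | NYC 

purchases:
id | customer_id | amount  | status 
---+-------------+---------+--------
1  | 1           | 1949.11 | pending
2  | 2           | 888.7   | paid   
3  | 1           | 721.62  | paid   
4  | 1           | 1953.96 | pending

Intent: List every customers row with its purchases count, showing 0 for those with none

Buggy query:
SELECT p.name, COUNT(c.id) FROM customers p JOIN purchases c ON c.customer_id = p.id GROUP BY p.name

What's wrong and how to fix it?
Bug: INNER JOIN drops customers rows that have no matching purchases rows

Fix: Switch to LEFT JOIN to retain unmatched parent rows

Corrected query:
SELECT p.name, COUNT(c.id) FROM customers p LEFT JOIN purchases c ON c.customer_id = p.id GROUP BY p.name

Result:
name  | COUNT(c.id)
------+------------
Alice | 3          
Bob   | 1          
Carol | 0          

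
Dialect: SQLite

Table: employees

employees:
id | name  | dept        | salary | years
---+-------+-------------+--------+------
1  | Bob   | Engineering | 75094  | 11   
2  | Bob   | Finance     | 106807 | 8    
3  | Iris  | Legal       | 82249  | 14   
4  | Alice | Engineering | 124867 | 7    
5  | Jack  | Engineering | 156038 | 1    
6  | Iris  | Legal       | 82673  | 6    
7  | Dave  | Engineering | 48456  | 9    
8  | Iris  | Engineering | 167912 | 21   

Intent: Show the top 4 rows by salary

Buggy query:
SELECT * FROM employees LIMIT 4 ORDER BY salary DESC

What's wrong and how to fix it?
Bug: LIMIT must come after ORDER BY

Fix: Swap the clauses: ORDER BY first, then LIMIT

Corrected query:
SELECT * FROM employees ORDER BY salary DESC LIMIT 4

Result:
id | name  | dept        | salary | years
---+-------+-------------+--------+------
8  | Iris  | Engineering | 167912 | 21   
5  | Jack  | Engineering | 156038 | 1    
4  | Alice | Engineering | 124867 | 7    
2  | Bob   | Finance     | 106807 | 8    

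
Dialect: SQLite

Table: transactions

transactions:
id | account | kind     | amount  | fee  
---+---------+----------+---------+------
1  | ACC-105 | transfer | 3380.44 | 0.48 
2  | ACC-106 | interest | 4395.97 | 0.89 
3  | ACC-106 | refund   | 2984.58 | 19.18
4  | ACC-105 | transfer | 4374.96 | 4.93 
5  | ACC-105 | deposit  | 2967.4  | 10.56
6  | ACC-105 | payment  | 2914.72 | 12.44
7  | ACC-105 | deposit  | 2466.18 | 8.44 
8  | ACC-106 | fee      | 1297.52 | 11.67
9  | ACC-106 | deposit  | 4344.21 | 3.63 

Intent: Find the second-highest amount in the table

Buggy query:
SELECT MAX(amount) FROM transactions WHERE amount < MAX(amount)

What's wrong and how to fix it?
Bug: The inner MAX is an aggregate inside WHERE, which is not allowed

Fix: Compute the overall MAX in a subquery, then take MAX of rows below it

Corrected query:
SELECT MAX(amount) FROM transactions WHERE amount < (SELECT MAX(amount) FROM transactions)

Result:
MAX(amount)
-----------
4374.96    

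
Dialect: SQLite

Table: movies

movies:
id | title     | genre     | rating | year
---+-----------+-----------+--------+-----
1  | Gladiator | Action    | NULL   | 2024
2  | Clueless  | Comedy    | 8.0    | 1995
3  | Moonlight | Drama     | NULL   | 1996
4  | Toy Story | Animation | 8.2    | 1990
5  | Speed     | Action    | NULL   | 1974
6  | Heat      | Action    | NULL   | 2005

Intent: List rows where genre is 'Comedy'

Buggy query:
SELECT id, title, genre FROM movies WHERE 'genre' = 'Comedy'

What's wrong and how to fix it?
Bug: 'genre' in single quotes is a string literal, not the column; the comparison is literal-vs-literal and never true

Fix: Remove the quotes around the column name (or use double quotes for an identifier)

Corrected query:
SELECT id, title, genre FROM movies WHERE genre = 'Comedy'

Result:
id | title    | genre 
---+----------+-------
2  | Clueless | Comedy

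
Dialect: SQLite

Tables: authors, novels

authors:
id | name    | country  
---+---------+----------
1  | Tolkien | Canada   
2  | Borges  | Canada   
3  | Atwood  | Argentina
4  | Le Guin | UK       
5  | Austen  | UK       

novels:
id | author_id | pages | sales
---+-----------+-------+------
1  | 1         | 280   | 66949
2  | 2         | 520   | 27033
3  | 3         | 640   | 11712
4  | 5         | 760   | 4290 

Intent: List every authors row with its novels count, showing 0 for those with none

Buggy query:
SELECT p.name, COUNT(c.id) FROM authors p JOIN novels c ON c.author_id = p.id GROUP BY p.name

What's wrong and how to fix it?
Bug: INNER JOIN drops authors rows that have no matching novels rows

Fix: Switch to LEFT JOIN to retain unmatched parent rows

Corrected query:
SELECT p.name, COUNT(c.id) FROM authors p LEFT JOIN novels c ON c.author_id = p.id GROUP BY p.name

Result:
name    | COUNT(c.id)
--------+------------
Atwood  | 1          
Austen  | 1          
Borges  | 1          
Le Guin | 0          
Tolkien | 1          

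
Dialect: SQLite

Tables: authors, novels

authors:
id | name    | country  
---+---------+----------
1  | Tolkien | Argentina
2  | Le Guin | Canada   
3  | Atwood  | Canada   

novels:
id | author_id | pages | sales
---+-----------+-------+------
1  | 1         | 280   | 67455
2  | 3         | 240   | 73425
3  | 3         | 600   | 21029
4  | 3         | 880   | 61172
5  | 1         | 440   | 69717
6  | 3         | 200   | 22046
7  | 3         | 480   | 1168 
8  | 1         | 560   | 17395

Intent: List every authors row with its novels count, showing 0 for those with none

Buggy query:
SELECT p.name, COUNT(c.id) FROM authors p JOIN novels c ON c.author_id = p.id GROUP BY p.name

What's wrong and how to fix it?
Bug: An inner join excludes parents with zero children

Fix: Use LEFT JOIN so parents without children still appear (COUNT(c.id) gives 0)

Corrected query:
SELECT p.name, COUNT(c.id) FROM authors p LEFT JOIN novels c ON c.author_id = p.id GROUP BY p.name

Result:
name    | COUNT(c.id)
--------+------------
Atwood  | 5          
Le Guin | 0          
Tolkien | 3          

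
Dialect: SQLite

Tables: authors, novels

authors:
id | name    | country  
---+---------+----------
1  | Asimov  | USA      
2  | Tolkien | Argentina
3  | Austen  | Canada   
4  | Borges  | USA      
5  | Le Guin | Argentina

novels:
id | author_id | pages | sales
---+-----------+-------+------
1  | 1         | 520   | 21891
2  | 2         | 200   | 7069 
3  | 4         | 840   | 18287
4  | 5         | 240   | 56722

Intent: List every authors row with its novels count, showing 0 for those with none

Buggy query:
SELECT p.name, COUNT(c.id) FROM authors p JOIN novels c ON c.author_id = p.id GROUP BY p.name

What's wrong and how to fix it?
Bug: An inner join excludes parents with zero children

Fix: Use LEFT JOIN so parents without children still appear (COUNT(c.id) gives 0)

Corrected query:
SELECT p.name, COUNT(c.id) FROM authors p LEFT JOIN novels c ON c.author_id = p.id GROUP BY p.name

Result:
name    | COUNT(c.id)
--------+------------
Asimov  | 1          
Austen  | 0          
Borges  | 1          
Le Guin | 1          
Tolkien | 1          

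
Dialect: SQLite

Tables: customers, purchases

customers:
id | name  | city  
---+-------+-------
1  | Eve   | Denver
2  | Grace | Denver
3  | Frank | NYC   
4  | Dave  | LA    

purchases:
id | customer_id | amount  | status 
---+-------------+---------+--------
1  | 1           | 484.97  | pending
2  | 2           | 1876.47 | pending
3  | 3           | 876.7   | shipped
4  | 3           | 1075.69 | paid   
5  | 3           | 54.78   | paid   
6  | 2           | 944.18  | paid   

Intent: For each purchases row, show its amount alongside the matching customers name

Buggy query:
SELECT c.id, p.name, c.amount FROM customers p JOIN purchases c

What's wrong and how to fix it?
Bug: JOIN with no ON clause produces a cartesian product; every purchases row pairs with every customers row

Fix: Add ON c.customer_id = p.id to the JOIN

Corrected query:
SELECT c.id, p.name, c.amount FROM customers p JOIN purchases c ON c.customer_id = p.id

Result:
id | name  | amount 
---+-------+--------
1  | Eve   | 484.97 
2  | Grace | 1876.47
3  | Frank | 876.7  
4  | Frank | 1075.69
5  | Frank | 54.78  
6  | Grace | 944.18 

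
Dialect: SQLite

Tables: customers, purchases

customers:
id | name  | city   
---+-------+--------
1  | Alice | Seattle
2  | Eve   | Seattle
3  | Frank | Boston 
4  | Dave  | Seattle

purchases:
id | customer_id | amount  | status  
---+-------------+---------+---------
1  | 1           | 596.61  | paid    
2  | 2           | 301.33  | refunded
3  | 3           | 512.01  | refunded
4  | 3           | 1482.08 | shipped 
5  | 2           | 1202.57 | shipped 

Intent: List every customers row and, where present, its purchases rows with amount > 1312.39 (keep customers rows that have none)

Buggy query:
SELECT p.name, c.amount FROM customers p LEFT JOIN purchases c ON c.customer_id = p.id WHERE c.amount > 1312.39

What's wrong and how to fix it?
Bug: Filtering c.amount in WHERE discards the NULL rows produced by LEFT JOIN, turning it into an inner join

Fix: Put 'c.amount > 1312.39' in the JOIN's ON clause instead of WHERE

Corrected query:
SELECT p.name, c.amount FROM customers p LEFT JOIN purchases c ON c.customer_id = p.id AND c.amount > 1312.39

Result:
name  | amount 
------+--------
Alice | NULL   
Eve   | NULL   
Frank | 1482.08
Dave  | NULL   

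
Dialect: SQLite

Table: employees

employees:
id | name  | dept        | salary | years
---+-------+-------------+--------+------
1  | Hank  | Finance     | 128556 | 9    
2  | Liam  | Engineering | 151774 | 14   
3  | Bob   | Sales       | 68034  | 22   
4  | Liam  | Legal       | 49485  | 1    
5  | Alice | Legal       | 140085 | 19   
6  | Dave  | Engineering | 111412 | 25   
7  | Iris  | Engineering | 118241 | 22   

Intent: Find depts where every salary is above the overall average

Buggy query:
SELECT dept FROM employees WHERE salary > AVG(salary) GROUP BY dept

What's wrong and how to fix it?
Bug: WHERE evaluates per row before aggregation, so AVG() is unavailable

Fix: Use a subquery for AVG and a HAVING MIN(...) filter so the condition holds for every row in the group

Corrected query:
SELECT dept FROM employees GROUP BY dept HAVING MIN(salary) > (SELECT AVG(salary) FROM employees)

Result:
dept       
-----------
Engineering
Finance    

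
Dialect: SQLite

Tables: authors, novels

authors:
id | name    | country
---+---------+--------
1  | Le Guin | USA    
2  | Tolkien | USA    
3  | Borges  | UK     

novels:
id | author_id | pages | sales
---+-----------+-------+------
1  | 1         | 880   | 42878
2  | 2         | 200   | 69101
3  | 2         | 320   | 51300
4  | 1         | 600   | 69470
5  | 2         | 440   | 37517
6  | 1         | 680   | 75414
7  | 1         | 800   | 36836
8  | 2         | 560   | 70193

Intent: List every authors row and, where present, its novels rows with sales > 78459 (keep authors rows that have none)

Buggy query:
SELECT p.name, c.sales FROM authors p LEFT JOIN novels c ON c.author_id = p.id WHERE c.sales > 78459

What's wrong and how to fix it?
Bug: Filtering c.sales in WHERE discards the NULL rows produced by LEFT JOIN, turning it into an inner join

Fix: Move the right-table condition into the ON clause so unmatched parents are kept

Corrected query:
SELECT p.name, c.sales FROM authors p LEFT JOIN novels c ON c.author_id = p.id AND c.sales > 78459

Result:
name    | sales
--------+------
Le Guin | NULL 
Tolkien | NULL 
Borges  | NULL 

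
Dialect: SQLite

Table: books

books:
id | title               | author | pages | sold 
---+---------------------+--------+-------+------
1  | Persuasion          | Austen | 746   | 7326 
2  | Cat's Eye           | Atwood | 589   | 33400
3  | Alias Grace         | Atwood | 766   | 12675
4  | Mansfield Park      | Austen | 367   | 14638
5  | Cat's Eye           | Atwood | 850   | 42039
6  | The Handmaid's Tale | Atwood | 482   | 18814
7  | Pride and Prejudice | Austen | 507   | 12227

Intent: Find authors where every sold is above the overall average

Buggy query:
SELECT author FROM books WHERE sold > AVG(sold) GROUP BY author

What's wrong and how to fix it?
Bug: AVG() is an aggregate; it can't sit directly in WHERE

Fix: Use a subquery for AVG and a HAVING MIN(...) filter so the condition holds for every row in the group

Corrected query:
SELECT author FROM books GROUP BY author HAVING MIN(sold) > (SELECT AVG(sold) FROM books)

Result:
(no rows)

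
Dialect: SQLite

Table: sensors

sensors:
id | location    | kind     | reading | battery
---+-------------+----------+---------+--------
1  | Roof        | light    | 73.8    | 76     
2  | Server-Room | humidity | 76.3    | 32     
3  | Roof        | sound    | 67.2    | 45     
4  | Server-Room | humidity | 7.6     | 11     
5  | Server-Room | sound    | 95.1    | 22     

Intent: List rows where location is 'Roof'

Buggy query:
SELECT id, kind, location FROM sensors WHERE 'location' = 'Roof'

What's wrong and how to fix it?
Bug: Single quotes denote string literals in SQL; the column name is being compared as a constant string

Fix: Reference the column as location without single quotes

Corrected query:
SELECT id, kind, location FROM sensors WHERE location = 'Roof'

Result:
id | kind  | location
---+-------+---------
1  | light | Roof    
3  | sound | Roof    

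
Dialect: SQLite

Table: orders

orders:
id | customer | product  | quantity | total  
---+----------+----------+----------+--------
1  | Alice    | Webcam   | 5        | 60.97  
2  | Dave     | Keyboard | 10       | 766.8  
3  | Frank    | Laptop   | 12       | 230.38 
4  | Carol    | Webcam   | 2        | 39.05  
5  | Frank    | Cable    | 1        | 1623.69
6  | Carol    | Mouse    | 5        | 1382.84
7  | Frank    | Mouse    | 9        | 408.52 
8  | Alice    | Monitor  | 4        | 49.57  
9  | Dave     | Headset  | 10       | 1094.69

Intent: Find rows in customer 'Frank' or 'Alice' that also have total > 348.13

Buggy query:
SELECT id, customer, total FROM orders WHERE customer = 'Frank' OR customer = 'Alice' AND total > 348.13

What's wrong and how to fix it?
Bug: Without parentheses, AND is evaluated before OR, so the total filter only applies to the 'Alice' branch

Fix: Group the OR with parentheses (or use IN), then AND the threshold

Corrected query:
SELECT id, customer, total FROM orders WHERE (customer = 'Frank' OR customer = 'Alice') AND total > 348.13

Result:
id | customer | total  
---+----------+--------
5  | Frank    | 1623.69
7  | Frank    | 408.52 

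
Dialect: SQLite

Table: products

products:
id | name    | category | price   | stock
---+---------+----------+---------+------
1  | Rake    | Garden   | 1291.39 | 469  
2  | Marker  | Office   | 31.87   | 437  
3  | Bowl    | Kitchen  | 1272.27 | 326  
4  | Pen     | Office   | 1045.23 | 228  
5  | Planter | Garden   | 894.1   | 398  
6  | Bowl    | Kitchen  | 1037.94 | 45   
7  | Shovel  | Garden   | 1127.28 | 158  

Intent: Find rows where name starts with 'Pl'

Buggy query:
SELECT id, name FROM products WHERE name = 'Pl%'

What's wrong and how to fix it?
Bug: Wildcards only work with LIKE; '=' treats '%' as a literal character

Fix: Replace '=' with LIKE so 'Pl%' is treated as a pattern

Corrected query:
SELECT id, name FROM products WHERE name LIKE 'Pl%'

Result:
id | name   
---+--------
5  | Planter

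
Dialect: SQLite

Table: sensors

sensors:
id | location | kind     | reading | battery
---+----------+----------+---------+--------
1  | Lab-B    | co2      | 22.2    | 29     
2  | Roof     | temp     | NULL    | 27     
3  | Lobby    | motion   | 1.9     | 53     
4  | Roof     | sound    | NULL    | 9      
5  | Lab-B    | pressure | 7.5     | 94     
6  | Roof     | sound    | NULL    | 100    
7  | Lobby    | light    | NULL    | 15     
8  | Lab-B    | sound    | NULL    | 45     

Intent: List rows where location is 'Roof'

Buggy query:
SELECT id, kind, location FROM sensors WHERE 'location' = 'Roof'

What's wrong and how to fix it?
Bug: 'location' in single quotes is a string literal, not the column; the comparison is literal-vs-literal and never true

Fix: Reference the column as location without single quotes

Corrected query:
SELECT id, kind, location FROM sensors WHERE location = 'Roof'

Result:
id | kind  | location
---+-------+---------
2  | temp  | Roof    
4  | sound | Roof    
6  | sound | Roof    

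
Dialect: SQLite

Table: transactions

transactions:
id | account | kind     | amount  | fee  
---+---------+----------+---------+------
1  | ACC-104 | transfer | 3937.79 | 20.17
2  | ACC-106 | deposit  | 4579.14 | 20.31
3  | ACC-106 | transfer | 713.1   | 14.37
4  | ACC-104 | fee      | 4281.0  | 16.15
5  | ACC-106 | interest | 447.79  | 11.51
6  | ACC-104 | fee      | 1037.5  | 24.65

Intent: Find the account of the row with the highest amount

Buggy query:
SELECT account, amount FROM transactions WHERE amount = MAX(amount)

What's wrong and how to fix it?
Bug: WHERE is evaluated per row; an aggregate over the whole table isn't defined there

Fix: Use a subquery: WHERE amount = (SELECT MAX(amount) FROM transactions)

Corrected query:
SELECT account, amount FROM transactions WHERE amount = (SELECT MAX(amount) FROM transactions)

Result:
account | amount 
--------+--------
ACC-106 | 4579.14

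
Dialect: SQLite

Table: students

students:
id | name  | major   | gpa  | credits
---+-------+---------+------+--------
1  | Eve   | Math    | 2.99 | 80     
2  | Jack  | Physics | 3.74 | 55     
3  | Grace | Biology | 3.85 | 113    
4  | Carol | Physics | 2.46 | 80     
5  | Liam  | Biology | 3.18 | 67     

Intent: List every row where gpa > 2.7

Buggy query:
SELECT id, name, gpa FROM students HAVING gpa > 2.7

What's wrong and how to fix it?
Bug: This is a non-aggregate query (no GROUP BY, no aggregates), so in SQLite the HAVING clause is invalid here; a row-level condition belongs in WHERE

Fix: Use WHERE for row-level filtering

Corrected query:
SELECT id, name, gpa FROM students WHERE gpa > 2.7

Result:
id | name  | gpa 
---+-------+-----
1  | Eve   | 2.99
2  | Jack  | 3.74
3  | Grace | 3.85
5  | Liam  | 3.18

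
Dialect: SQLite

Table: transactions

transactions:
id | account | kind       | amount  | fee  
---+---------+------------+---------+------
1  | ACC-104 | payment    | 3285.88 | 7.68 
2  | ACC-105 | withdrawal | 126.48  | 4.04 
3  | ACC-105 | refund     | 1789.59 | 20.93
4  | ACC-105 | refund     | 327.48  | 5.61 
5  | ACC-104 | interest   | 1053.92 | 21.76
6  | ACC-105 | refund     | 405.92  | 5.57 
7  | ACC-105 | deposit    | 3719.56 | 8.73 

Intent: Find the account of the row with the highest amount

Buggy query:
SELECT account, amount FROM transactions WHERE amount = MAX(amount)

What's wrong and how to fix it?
Bug: MAX(amount) is an aggregate and cannot be used directly in WHERE

Fix: Use a subquery: WHERE amount = (SELECT MAX(amount) FROM transactions)

Corrected query:
SELECT account, amount FROM transactions WHERE amount = (SELECT MAX(amount) FROM transactions)

Result:
account | amount 
--------+--------
ACC-105 | 3719.56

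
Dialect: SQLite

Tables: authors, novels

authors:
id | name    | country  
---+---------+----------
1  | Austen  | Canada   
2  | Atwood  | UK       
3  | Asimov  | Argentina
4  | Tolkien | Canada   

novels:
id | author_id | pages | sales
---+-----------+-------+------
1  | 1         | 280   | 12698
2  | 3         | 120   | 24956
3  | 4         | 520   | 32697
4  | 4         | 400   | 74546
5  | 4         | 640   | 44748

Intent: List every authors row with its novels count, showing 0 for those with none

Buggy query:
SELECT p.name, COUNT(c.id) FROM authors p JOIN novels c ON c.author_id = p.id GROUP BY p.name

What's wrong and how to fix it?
Bug: An inner join excludes parents with zero children

Fix: Switch to LEFT JOIN to retain unmatched parent rows

Corrected query:
SELECT p.name, COUNT(c.id) FROM authors p LEFT JOIN novels c ON c.author_id = p.id GROUP BY p.name

Result:
name    | COUNT(c.id)
--------+------------
Asimov  | 1          
Atwood  | 0          
Austen  | 1          
Tolkien | 3          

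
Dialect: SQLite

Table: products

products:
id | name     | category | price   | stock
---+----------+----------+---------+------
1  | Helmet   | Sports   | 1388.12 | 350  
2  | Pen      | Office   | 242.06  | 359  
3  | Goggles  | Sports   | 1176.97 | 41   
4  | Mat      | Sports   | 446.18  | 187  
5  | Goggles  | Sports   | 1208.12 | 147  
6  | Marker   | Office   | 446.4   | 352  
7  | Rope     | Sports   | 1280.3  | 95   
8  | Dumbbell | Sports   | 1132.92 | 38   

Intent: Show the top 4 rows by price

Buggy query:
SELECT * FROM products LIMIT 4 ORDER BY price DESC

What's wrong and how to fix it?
Bug: LIMIT must come after ORDER BY

Fix: Sort with ORDER BY, then apply LIMIT

Corrected query:
SELECT * FROM products ORDER BY price DESC LIMIT 4

Result:
id | name    | category | price   | stock
---+---------+----------+---------+------
1  | Helmet  | Sports   | 1388.12 | 350  
7  | Rope    | Sports   | 1280.3  | 95   
5  | Goggles | Sports   | 1208.12 | 147  
3  | Goggles | Sports   | 1176.97 | 41   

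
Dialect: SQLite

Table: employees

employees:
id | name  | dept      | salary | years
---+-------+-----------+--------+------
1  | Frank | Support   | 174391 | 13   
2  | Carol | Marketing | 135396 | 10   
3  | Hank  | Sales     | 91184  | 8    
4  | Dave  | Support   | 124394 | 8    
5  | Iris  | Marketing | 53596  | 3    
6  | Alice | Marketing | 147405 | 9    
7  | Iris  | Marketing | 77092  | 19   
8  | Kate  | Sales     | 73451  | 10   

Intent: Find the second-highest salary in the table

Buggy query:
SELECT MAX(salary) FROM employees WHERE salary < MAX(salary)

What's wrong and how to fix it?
Bug: The inner MAX is an aggregate inside WHERE, which is not allowed

Fix: Compute the overall MAX in a subquery, then take MAX of rows below it

Corrected query:
SELECT MAX(salary) FROM employees WHERE salary < (SELECT MAX(salary) FROM employees)

Result:
MAX(salary)
-----------
147405     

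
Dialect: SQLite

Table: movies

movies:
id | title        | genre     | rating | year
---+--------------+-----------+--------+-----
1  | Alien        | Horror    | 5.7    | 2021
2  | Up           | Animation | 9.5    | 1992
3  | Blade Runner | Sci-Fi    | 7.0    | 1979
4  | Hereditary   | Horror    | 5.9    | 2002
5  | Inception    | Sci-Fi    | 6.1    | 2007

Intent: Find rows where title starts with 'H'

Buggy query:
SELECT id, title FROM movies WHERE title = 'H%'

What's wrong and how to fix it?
Bug: '=' compares the literal string including the % character; pattern matching needs LIKE

Fix: Replace '=' with LIKE so 'H%' is treated as a pattern

Corrected query:
SELECT id, title FROM movies WHERE title LIKE 'H%'

Result:
id | title     
---+-----------
4  | Hereditary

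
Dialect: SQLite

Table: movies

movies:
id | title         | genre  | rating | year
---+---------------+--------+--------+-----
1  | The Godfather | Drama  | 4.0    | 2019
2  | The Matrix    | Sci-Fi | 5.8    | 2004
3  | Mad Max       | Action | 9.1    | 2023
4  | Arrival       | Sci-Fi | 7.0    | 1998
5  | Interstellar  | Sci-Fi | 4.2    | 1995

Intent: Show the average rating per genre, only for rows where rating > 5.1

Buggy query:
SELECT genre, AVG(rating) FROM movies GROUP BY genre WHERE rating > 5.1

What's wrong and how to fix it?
Bug: WHERE cannot follow GROUP BY

Fix: Move the WHERE clause before GROUP BY

Corrected query:
SELECT genre, AVG(rating) FROM movies WHERE rating > 5.1 GROUP BY genre

Result:
genre  | AVG(rating)
-------+------------
Action | 9.1        
Sci-Fi | 6.4        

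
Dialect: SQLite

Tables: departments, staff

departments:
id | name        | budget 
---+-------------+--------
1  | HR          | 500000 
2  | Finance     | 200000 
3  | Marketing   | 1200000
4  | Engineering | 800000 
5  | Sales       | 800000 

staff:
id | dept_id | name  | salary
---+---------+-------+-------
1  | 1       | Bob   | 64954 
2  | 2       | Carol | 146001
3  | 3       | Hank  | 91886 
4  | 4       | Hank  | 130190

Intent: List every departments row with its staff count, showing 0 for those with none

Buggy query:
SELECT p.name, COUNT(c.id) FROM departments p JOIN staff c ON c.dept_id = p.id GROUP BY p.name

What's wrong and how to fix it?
Bug: An inner join excludes parents with zero children

Fix: Switch to LEFT JOIN to retain unmatched parent rows

Corrected query:
SELECT p.name, COUNT(c.id) FROM departments p LEFT JOIN staff c ON c.dept_id = p.id GROUP BY p.name

Result:
name        | COUNT(c.id)
------------+------------
Engineering | 1          
Finance     | 1          
HR          | 1          
Marketing   | 1          
Sales       | 0          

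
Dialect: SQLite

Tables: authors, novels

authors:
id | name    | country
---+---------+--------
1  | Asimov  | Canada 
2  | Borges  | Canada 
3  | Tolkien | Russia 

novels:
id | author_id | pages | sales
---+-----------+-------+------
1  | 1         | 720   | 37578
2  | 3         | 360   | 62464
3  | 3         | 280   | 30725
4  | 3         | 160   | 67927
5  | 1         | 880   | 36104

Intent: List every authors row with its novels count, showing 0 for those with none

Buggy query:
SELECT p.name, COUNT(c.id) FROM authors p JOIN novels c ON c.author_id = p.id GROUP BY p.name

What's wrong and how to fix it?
Bug: INNER JOIN drops authors rows that have no matching novels rows

Fix: Use LEFT JOIN so parents without children still appear (COUNT(c.id) gives 0)

Corrected query:
SELECT p.name, COUNT(c.id) FROM authors p LEFT JOIN novels c ON c.author_id = p.id GROUP BY p.name

Result:
name    | COUNT(c.id)
--------+------------
Asimov  | 2          
Borges  | 0          
Tolkien | 3          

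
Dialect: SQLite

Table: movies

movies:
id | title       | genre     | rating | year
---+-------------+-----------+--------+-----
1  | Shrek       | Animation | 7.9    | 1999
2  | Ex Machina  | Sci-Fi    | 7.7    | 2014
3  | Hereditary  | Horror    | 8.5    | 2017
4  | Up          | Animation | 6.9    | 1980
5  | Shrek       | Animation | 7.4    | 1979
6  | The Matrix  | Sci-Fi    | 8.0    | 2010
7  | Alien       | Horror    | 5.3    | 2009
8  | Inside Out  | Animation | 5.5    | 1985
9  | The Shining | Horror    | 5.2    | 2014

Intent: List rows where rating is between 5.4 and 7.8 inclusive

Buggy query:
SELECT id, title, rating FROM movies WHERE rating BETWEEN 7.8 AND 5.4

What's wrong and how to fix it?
Bug: BETWEEN expects the lower bound first; with 7.8 AND 5.4 the range is empty

Fix: Write BETWEEN 5.4 AND 7.8

Corrected query:
SELECT id, title, rating FROM movies WHERE rating BETWEEN 5.4 AND 7.8

Result:
id | title      | rating
---+------------+-------
2  | Ex Machina | 7.7   
4  | Up         | 6.9   
5  | Shrek      | 7.4   
8  | Inside Out | 5.5   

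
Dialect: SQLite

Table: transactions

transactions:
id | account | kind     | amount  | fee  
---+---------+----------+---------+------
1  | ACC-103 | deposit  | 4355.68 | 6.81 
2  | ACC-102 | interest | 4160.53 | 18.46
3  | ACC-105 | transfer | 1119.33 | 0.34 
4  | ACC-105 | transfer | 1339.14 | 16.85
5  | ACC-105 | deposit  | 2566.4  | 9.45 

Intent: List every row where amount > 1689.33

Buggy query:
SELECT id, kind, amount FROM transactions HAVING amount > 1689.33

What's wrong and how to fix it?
Bug: HAVING filters the output of aggregation, but this query has no GROUP BY and no aggregate functions, so SQLite rejects it (HAVING clause on a non-aggregate query); the condition here is per row

Fix: Replace HAVING with WHERE since the condition applies to individual rows

Corrected query:
SELECT id, kind, amount FROM transactions WHERE amount > 1689.33

Result:
id | kind     | amount 
---+----------+--------
1  | deposit  | 4355.68
2  | interest | 4160.53
5  | deposit  | 2566.4 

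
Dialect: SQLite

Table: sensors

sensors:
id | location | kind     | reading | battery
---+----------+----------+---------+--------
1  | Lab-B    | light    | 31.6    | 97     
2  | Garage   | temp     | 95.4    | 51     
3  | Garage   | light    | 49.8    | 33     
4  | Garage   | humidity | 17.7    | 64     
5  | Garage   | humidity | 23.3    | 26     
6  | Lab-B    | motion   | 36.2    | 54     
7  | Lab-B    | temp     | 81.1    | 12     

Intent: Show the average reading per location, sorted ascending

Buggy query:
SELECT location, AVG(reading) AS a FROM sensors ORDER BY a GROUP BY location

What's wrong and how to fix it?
Bug: GROUP BY must precede ORDER BY

Fix: Move ORDER BY to the end, after GROUP BY

Corrected query:
SELECT location, AVG(reading) AS a FROM sensors GROUP BY location ORDER BY a

Result:
location | a        
---------+----------
Garage   | 46.55    
Lab-B    | 49.633333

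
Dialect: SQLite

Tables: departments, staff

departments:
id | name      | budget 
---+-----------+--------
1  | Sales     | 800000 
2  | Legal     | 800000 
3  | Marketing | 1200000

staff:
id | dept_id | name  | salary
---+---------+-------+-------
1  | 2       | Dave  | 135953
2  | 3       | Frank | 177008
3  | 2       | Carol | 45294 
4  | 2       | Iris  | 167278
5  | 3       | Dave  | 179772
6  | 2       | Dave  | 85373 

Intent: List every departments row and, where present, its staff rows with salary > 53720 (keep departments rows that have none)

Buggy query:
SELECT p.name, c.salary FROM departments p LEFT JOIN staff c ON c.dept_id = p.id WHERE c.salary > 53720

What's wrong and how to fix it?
Bug: Filtering c.salary in WHERE discards the NULL rows produced by LEFT JOIN, turning it into an inner join

Fix: Move the right-table condition into the ON clause so unmatched parents are kept

Corrected query:
SELECT p.name, c.salary FROM departments p LEFT JOIN staff c ON c.dept_id = p.id AND c.salary > 53720

Result:
name      | salary
----------+-------
Sales     | NULL  
Legal     | 85373 
Legal     | 135953
Legal     | 167278
Marketing | 177008
Marketing | 179772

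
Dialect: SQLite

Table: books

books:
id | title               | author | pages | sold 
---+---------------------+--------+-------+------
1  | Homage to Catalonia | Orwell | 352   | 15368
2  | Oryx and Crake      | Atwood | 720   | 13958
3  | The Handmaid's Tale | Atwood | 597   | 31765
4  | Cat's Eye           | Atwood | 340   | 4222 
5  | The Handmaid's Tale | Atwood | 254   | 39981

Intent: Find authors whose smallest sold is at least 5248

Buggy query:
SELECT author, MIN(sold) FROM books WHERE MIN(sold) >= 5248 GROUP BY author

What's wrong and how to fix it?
Bug: Aggregates like MIN are computed per group after WHERE runs

Fix: Replace WHERE with HAVING after the GROUP BY

Corrected query:
SELECT author, MIN(sold) FROM books GROUP BY author HAVING MIN(sold) >= 5248

Result:
author | MIN(sold)
-------+----------
Orwell | 15368    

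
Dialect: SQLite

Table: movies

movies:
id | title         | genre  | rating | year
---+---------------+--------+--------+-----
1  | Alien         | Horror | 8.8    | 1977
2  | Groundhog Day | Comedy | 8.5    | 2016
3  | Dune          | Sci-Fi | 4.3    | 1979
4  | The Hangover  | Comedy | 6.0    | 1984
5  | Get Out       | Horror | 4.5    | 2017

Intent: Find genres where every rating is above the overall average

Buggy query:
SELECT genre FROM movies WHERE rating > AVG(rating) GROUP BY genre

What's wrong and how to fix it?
Bug: AVG() is an aggregate; it can't sit directly in WHERE

Fix: Use a subquery for AVG and a HAVING MIN(...) filter so the condition holds for every row in the group

Corrected query:
SELECT genre FROM movies GROUP BY genre HAVING MIN(rating) > (SELECT AVG(rating) FROM movies)

Result:
(no rows)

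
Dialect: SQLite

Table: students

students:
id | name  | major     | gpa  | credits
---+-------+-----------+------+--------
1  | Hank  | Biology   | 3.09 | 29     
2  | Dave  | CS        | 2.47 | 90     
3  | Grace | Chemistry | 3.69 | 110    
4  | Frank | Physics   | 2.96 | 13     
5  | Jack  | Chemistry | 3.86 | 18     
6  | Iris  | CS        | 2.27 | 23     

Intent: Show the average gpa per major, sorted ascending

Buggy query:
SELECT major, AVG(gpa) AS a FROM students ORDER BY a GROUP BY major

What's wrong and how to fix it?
Bug: GROUP BY must precede ORDER BY

Fix: Move ORDER BY to the end, after GROUP BY

Corrected query:
SELECT major, AVG(gpa) AS a FROM students GROUP BY major ORDER BY a

Result:
major     | a    
----------+------
CS        | 2.37 
Physics   | 2.96 
Biology   | 3.09 
Chemistry | 3.775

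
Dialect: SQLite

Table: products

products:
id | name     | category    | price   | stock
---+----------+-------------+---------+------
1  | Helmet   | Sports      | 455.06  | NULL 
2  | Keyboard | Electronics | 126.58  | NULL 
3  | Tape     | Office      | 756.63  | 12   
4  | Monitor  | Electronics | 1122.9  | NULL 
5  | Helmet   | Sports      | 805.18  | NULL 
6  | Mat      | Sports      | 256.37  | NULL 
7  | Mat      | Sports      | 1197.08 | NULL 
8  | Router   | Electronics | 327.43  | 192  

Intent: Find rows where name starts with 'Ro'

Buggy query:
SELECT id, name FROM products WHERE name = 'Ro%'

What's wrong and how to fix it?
Bug: Wildcards only work with LIKE; '=' treats '%' as a literal character

Fix: Replace '=' with LIKE so 'Ro%' is treated as a pattern

Corrected query:
SELECT id, name FROM products WHERE name LIKE 'Ro%'

Result:
id | name  
---+-------
8  | Router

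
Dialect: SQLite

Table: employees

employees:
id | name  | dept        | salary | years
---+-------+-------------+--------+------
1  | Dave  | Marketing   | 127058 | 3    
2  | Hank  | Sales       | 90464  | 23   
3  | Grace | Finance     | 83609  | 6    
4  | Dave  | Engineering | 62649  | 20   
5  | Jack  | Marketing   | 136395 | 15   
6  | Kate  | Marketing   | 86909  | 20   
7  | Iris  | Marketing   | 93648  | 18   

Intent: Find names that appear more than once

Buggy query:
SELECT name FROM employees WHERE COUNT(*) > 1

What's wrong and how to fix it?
Bug: COUNT(*) is an aggregate and cannot be used in WHERE

Fix: GROUP BY name, then filter groups with HAVING COUNT(*) > 1

Corrected query:
SELECT name FROM employees GROUP BY name HAVING COUNT(*) > 1

Result:
name
----
Dave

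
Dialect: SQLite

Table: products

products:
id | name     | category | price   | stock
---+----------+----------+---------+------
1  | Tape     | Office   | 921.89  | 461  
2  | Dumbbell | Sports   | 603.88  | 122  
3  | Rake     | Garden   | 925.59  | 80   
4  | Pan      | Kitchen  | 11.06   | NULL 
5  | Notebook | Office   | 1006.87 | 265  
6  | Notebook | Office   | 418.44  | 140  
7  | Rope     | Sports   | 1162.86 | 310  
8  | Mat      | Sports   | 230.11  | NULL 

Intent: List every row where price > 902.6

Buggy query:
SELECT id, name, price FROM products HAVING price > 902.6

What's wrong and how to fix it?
Bug: This is a non-aggregate query (no GROUP BY, no aggregates), so in SQLite the HAVING clause is invalid here; a row-level condition belongs in WHERE

Fix: Replace HAVING with WHERE since the condition applies to individual rows

Corrected query:
SELECT id, name, price FROM products WHERE price > 902.6

Result:
id | name     | price  
---+----------+--------
1  | Tape     | 921.89 
3  | Rake     | 925.59 
5  | Notebook | 1006.87
7  | Rope     | 1162.86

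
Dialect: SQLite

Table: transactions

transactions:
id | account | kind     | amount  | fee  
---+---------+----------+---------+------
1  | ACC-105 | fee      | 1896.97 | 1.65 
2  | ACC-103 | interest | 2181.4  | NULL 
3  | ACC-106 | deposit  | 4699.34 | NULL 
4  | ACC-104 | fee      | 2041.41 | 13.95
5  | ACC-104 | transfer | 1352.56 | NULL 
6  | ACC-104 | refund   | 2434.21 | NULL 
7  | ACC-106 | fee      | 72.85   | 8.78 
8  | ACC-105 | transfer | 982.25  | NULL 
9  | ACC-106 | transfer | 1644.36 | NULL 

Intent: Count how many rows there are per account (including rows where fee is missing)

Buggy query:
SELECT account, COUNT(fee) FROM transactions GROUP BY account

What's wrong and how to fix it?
Bug: COUNT(fee) skips NULLs, so groups with missing fee are undercounted

Fix: Replace COUNT(fee) with COUNT(*)

Corrected query:
SELECT account, COUNT(*) FROM transactions GROUP BY account

Result:
account | COUNT(*)
--------+---------
ACC-103 | 1       
ACC-104 | 3       
ACC-105 | 2       
ACC-106 | 3       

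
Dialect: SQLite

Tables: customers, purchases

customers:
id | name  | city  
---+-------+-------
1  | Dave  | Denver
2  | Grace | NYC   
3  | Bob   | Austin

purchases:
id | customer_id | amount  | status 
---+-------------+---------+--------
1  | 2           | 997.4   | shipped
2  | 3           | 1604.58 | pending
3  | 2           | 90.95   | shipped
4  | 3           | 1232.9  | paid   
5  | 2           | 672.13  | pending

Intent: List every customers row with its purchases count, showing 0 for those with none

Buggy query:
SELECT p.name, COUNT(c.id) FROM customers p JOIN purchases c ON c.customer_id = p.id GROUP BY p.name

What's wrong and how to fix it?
Bug: INNER JOIN drops customers rows that have no matching purchases rows

Fix: Use LEFT JOIN so parents without children still appear (COUNT(c.id) gives 0)

Corrected query:
SELECT p.name, COUNT(c.id) FROM customers p LEFT JOIN purchases c ON c.customer_id = p.id GROUP BY p.name

Result:
name  | COUNT(c.id)
------+------------
Bob   | 2          
Dave  | 0          
Grace | 3          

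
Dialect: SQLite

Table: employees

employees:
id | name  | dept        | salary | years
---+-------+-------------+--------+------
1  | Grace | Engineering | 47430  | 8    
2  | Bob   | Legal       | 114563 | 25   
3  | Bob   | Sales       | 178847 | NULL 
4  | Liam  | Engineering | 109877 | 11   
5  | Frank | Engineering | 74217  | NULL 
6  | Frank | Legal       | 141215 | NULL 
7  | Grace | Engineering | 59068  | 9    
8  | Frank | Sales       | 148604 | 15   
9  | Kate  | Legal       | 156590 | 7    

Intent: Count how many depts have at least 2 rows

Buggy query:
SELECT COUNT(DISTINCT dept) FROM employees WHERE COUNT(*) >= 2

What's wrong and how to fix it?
Bug: COUNT(*) cannot appear in WHERE; the per-group count doesn't exist yet

Fix: Group first with HAVING COUNT(*) >= 2, then COUNT the resulting groups

Corrected query:
SELECT COUNT(*) FROM (SELECT dept FROM employees GROUP BY dept HAVING COUNT(*) >= 2)

Result:
COUNT(*)
--------
3       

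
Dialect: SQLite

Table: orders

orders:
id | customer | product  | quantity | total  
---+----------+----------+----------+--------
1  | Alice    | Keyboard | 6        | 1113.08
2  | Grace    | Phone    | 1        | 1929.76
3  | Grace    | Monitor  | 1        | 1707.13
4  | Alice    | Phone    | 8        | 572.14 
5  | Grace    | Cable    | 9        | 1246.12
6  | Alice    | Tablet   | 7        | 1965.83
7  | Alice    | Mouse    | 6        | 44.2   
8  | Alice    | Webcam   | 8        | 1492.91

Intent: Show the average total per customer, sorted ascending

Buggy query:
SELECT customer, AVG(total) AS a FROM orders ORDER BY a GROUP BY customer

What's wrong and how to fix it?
Bug: GROUP BY must precede ORDER BY

Fix: Move ORDER BY to the end, after GROUP BY

Corrected query:
SELECT customer, AVG(total) AS a FROM orders GROUP BY customer ORDER BY a

Result:
customer | a       
---------+---------
Alice    | 1037.632
Grace    | 1627.67 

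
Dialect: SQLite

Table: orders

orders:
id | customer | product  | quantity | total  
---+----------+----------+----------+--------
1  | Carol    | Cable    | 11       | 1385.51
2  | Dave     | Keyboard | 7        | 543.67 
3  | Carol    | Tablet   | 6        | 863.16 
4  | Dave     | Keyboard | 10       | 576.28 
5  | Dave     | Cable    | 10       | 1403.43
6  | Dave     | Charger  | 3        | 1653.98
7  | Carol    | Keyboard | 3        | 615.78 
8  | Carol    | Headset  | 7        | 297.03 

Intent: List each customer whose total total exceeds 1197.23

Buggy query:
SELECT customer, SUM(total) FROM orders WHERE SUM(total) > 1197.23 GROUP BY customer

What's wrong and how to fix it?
Bug: SUM(total) is an aggregate, but WHERE filters rows before aggregation

Fix: Move the aggregate condition to a HAVING clause

Corrected query:
SELECT customer, SUM(total) FROM orders GROUP BY customer HAVING SUM(total) > 1197.23

Result:
customer | SUM(total)
---------+-----------
Carol    | 3161.48   
Dave     | 4177.36   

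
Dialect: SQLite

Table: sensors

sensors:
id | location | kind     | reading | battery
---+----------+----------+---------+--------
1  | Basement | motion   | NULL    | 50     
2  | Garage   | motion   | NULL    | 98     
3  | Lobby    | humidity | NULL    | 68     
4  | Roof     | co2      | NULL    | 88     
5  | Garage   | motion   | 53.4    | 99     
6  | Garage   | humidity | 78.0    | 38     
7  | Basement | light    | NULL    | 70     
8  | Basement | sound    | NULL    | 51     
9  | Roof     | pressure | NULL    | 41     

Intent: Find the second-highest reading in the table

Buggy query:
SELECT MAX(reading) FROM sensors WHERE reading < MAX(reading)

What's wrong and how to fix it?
Bug: MAX(reading) on the right of the comparison is an aggregate-in-WHERE error

Fix: Put the inner MAX in a scalar subquery

Corrected query:
SELECT MAX(reading) FROM sensors WHERE reading < (SELECT MAX(reading) FROM sensors)

Result:
MAX(reading)
------------
53.4        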